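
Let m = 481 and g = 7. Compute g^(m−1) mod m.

7^1 ≡ 7 (mod 481)
7^2 ≡ 7^2 = 49 ≡ 49 (mod 481)
7^4 ≡ 49^2 = 2401 ≡ 477 (mod 481)
7^8 ≡ 477^2 = 227529 ≡ 16 (mod 481)
7^16 ≡ 16^2 = 256 ≡ 256 (mod 481)
7^32 ≡ 256^2 = 65536 ≡ 120 (mod 481)
7^64 ≡ 120^2 = 14400 ≡ 451 (mod 481)
7^128 ≡ 451^2 = 203401 ≡ 419 (mod 481)
7^256 ≡ 419^2 = 175561 ≡ 477 (mod 481)
480 = 256 + 128 + 64 + 32 in binary powers of 2.
So 7^480 ≡ 477 · 419 · 451 · 120 ≡ 417 (mod 481).
Since 417 ≠ 1, base 7 is a Fermat witness: 481 is composite.

417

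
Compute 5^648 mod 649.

4

5^1 ≡ 5 (mod 649)
5^2 ≡ 5^2 = 25 ≡ 25 (mod 649)
5^4 ≡ 25^2 = 625 ≡ 625 (mod 649)
5^8 ≡ 625^2 = 390625 ≡ 576 (mod 649)
5^16 ≡ 576^2 = 331776 ≡ 137 (mod 649)
5^32 ≡ 137^2 = 18769 ≡ 597 (mod 649)
5^64 ≡ 597^2 = 356409 ≡ 108 (mod 649)
5^128 ≡ 108^2 = 11664 ≡ 631 (mod 649)
5^256 ≡ 631^2 = 398161 ≡ 324 (mod 649)
5^512 ≡ 324^2 = 104976 ≡ 487 (mod 649)
648 = 512 + 128 + 8 in binary powers of 2.
So 5^648 ≡ 487 · 631 · 576 ≡ 4 (mod 649).
Since 4 ≠ 1, base 5 is a Fermat witness: 649 is composite.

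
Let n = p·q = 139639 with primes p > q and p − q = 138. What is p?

449

Since p = q + 138, we have 139639 = q(q + 138), so q² + 138q − 139639 = 0.
Discriminant: 138² + 4·139639 = 19044 + 558556 = 577600; √577600 = 760.
q = (−138 + 760)/2 = 311, and p = q + 138 = 449.
Check: 311 · 449 = 139639.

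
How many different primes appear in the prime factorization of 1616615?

6

1616615 = 5 · 323323
323323 = 7 · 46189
46189 = 11 · 4199
4199 = 13 · 323
323 = 17 · 19
1616615 = 5 · 7 · 11 · 13 · 17 · 19, which has 6 distinct prime factors.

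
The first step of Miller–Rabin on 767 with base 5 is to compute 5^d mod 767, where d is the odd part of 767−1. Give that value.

767 − 1 = 766 = 2^1 · 383, so d = 383.
5^1 ≡ 5 (mod 767)
5^2 ≡ 5^2 = 25 ≡ 25 (mod 767)
5^4 ≡ 25^2 = 625 ≡ 625 (mod 767)
5^8 ≡ 625^2 = 390625 ≡ 222 (mod 767)
5^16 ≡ 222^2 = 49284 ≡ 196 (mod 767)
5^32 ≡ 196^2 = 38416 ≡ 66 (mod 767)
5^64 ≡ 66^2 = 4356 ≡ 521 (mod 767)
5^128 ≡ 521^2 = 271441 ≡ 690 (mod 767)
5^256 ≡ 690^2 = 476100 ≡ 560 (mod 767)
383 = 256 + 64 + 32 + 16 + 8 + 4 + 2 + 1 in binary powers of 2.
So 5^383 ≡ 560 · 521 · 66 · 196 · 222 · 625 · 25 · 5 ≡ 580 (mod 767).
Squaring chain: 580; never reaches −1, so base 5 is a Miller–Rabin witness that 767 is composite.

580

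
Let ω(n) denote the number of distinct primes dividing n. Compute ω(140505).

5

140505 = 3 · 46835
46835 = 5 · 9367
9367 = 17 · 551
551 = 19 · 29
140505 = 3 · 5 · 17 · 19 · 29, which has 5 distinct prime factors.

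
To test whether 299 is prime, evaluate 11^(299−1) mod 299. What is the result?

11^1 ≡ 11 (mod 299)
11^2 ≡ 11^2 = 121 ≡ 121 (mod 299)
11^4 ≡ 121^2 = 14641 ≡ 289 (mod 299)
11^8 ≡ 289^2 = 83521 ≡ 100 (mod 299)
11^16 ≡ 100^2 = 10000 ≡ 133 (mod 299)
11^32 ≡ 133^2 = 17689 ≡ 48 (mod 299)
11^64 ≡ 48^2 = 2304 ≡ 211 (mod 299)
11^128 ≡ 211^2 = 44521 ≡ 269 (mod 299)
11^256 ≡ 269^2 = 72361 ≡ 3 (mod 299)
298 = 256 + 32 + 8 + 2 in binary powers of 2.
So 11^298 ≡ 3 · 48 · 100 · 121 ≡ 127 (mod 299).
Since 127 ≠ 1, base 11 is a Fermat witness: 299 is composite.

127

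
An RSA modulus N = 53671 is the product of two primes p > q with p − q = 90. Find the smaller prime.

Since p = q + 90, we have 53671 = q(q + 90), so q² + 90q − 53671 = 0.
Discriminant: 90² + 4·53671 = 8100 + 214684 = 222784; √222784 = 472.
q = (−90 + 472)/2 = 191, and p = q + 90 = 281.
Check: 191 · 281 = 53671.

191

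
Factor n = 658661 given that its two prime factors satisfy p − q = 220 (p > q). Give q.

709

Since p = q + 220, we have 658661 = q(q + 220), so q² + 220q − 658661 = 0.
Discriminant: 220² + 4·658661 = 48400 + 2634644 = 2683044; √2683044 = 1638.
q = (−220 + 1638)/2 = 709, and p = q + 220 = 929.
Check: 709 · 929 = 658661.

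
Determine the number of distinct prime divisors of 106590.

6

106590 = 2 · 53295
53295 = 3 · 17765
17765 = 5 · 3553
3553 = 11 · 323
323 = 17 · 19
106590 = 2 · 3 · 5 · 11 · 17 · 19, which has 6 distinct prime factors.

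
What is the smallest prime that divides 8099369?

47

8099369 is odd.
Digit sum 44, not divisible by 3.
Ends in 9: not divisible by 5.
7: 8099369 = 7·1157052 + 5
11: 8099369 = 11·736306 + 3
13: 8099369 = 13·623028 + 5
17: 8099369 = 17·476433 + 8
19: 8099369 = 19·426282 + 11
23: 8099369 = 23·352146 + 11
29: 8099369 = 29·279288 + 17
31: 8099369 = 31·261269 + 30
37: 8099369 = 37·218901 + 32
41: 8099369 = 41·197545 + 24
43: 8099369 = 43·188357 + 18
47: 8099369 = 47·172327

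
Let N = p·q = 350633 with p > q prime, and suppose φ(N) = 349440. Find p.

φ(n) = (p−1)(q−1) = n − (p+q) + 1, so p + q = 350633 − 349440 + 1 = 1194.
p and q are the roots of t² − 1194t + 350633 = 0.
Discriminant: 1194² − 4·350633 = 1425636 − 1402532 = 23104; √23104 = 152.
q = (1194 − 152)/2 = 521, p = (1194 + 152)/2 = 673.
Check: 521 · 673 = 350633.

673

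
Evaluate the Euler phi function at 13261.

Factor: 13261 = 89 · 149.
φ(13261) = (89−1) · (149−1) = 88 · 148 = 13024.

13024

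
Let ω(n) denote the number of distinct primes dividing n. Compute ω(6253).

6253 = 13^2 · 37
6253 = 13^2 · 37, which has 2 distinct prime factors.

2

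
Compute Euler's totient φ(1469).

Factor: 1469 = 13 · 113.
φ(1469) = (13−1) · (113−1) = 12 · 112 = 1344.

1344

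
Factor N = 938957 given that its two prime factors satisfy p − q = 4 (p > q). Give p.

Since p = q + 4, we have 938957 = q(q + 4), so q² + 4q − 938957 = 0.
Discriminant: 4² + 4·938957 = 16 + 3755828 = 3755844; √3755844 = 1938.
q = (−4 + 1938)/2 = 967, and p = q + 4 = 971.
Check: 967 · 971 = 938957.

971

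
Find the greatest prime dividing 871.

67

871 = 13 · 67
67 is prime.
So 871 = 13 · 67; the largest prime factor is 67.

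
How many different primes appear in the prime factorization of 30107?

4

30107 = 7 · 4301
4301 = 11 · 391
391 = 17 · 23
30107 = 7 · 11 · 17 · 23, which has 4 distinct prime factors.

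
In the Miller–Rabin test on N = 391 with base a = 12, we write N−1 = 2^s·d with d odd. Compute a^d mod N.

391 − 1 = 390 = 2^1 · 195, so d = 195.
12^1 ≡ 12 (mod 391)
12^2 ≡ 12^2 = 144 ≡ 144 (mod 391)
12^4 ≡ 144^2 = 20736 ≡ 13 (mod 391)
12^8 ≡ 13^2 = 169 ≡ 169 (mod 391)
12^16 ≡ 169^2 = 28561 ≡ 18 (mod 391)
12^32 ≡ 18^2 = 324 ≡ 324 (mod 391)
12^64 ≡ 324^2 = 104976 ≡ 188 (mod 391)
12^128 ≡ 188^2 = 35344 ≡ 154 (mod 391)
195 = 128 + 64 + 2 + 1 in binary powers of 2.
So 12^195 ≡ 154 · 188 · 144 · 12 ≡ 215 (mod 391).
Squaring chain: 215; never reaches −1, so base 12 is a Miller–Rabin witness that 391 is composite.

215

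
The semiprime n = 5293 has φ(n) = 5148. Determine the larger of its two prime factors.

φ(n) = (p−1)(q−1) = n − (p+q) + 1, so p + q = 5293 − 5148 + 1 = 146.
p and q are the roots of t² − 146t + 5293 = 0.
Discriminant: 146² − 4·5293 = 21316 − 21172 = 144; √144 = 12.
q = (146 − 12)/2 = 67, p = (146 + 12)/2 = 79.
Check: 67 · 79 = 5293.

79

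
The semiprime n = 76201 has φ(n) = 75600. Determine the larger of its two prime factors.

φ(n) = (p−1)(q−1) = n − (p+q) + 1, so p + q = 76201 − 75600 + 1 = 602.
p and q are the roots of t² − 602t + 76201 = 0.
Discriminant: 602² − 4·76201 = 362404 − 304804 = 57600; √57600 = 240.
q = (602 − 240)/2 = 181, p = (602 + 240)/2 = 421.
Check: 181 · 421 = 76201.

421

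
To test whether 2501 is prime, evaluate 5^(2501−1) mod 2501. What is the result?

1477

5^1 ≡ 5 (mod 2501)
5^2 ≡ 5^2 = 25 ≡ 25 (mod 2501)
5^4 ≡ 25^2 = 625 ≡ 625 (mod 2501)
5^8 ≡ 625^2 = 390625 ≡ 469 (mod 2501)
5^16 ≡ 469^2 = 219961 ≡ 2374 (mod 2501)
5^32 ≡ 2374^2 = 5635876 ≡ 1123 (mod 2501)
5^64 ≡ 1123^2 = 1261129 ≡ 625 (mod 2501)
5^128 ≡ 625^2 = 390625 ≡ 469 (mod 2501)
5^256 ≡ 469^2 = 219961 ≡ 2374 (mod 2501)
5^512 ≡ 2374^2 = 5635876 ≡ 1123 (mod 2501)
5^1024 ≡ 1123^2 = 1261129 ≡ 625 (mod 2501)
5^2048 ≡ 625^2 = 390625 ≡ 469 (mod 2501)
2500 = 2048 + 256 + 128 + 64 + 4 in binary powers of 2.
So 5^2500 ≡ 469 · 2374 · 469 · 625 · 625 ≡ 1477 (mod 2501).
Since 1477 ≠ 1, base 5 is a Fermat witness: 2501 is composite.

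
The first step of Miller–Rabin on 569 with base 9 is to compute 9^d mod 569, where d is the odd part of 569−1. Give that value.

483

569 − 1 = 568 = 2^3 · 71, so d = 71.
9^1 ≡ 9 (mod 569)
9^2 ≡ 9^2 = 81 ≡ 81 (mod 569)
9^4 ≡ 81^2 = 6561 ≡ 302 (mod 569)
9^8 ≡ 302^2 = 91204 ≡ 164 (mod 569)
9^16 ≡ 164^2 = 26896 ≡ 153 (mod 569)
9^32 ≡ 153^2 = 23409 ≡ 80 (mod 569)
9^64 ≡ 80^2 = 6400 ≡ 141 (mod 569)
71 = 64 + 4 + 2 + 1 in binary powers of 2.
So 9^71 ≡ 141 · 302 · 81 · 9 ≡ 483 (mod 569).
Squaring chain: 483 → 568 → 1; reaches −1, so base 9 does not prove 569 composite.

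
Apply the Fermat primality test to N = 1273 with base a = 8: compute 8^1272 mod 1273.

685

8^1 ≡ 8 (mod 1273)
8^2 ≡ 8^2 = 64 ≡ 64 (mod 1273)
8^4 ≡ 64^2 = 4096 ≡ 277 (mod 1273)
8^8 ≡ 277^2 = 76729 ≡ 349 (mod 1273)
8^16 ≡ 349^2 = 121801 ≡ 866 (mod 1273)
8^32 ≡ 866^2 = 749956 ≡ 159 (mod 1273)
8^64 ≡ 159^2 = 25281 ≡ 1094 (mod 1273)
8^128 ≡ 1094^2 = 1196836 ≡ 216 (mod 1273)
8^256 ≡ 216^2 = 46656 ≡ 828 (mod 1273)
8^512 ≡ 828^2 = 685584 ≡ 710 (mod 1273)
8^1024 ≡ 710^2 = 504100 ≡ 1265 (mod 1273)
1272 = 1024 + 128 + 64 + 32 + 16 + 8 in binary powers of 2.
So 8^1272 ≡ 1265 · 216 · 1094 · 159 · 866 · 349 ≡ 685 (mod 1273).
Since 685 ≠ 1, base 8 is a Fermat witness: 1273 is composite.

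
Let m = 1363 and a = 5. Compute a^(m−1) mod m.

5^1 ≡ 5 (mod 1363)
5^2 ≡ 5^2 = 25 ≡ 25 (mod 1363)
5^4 ≡ 25^2 = 625 ≡ 625 (mod 1363)
5^8 ≡ 625^2 = 390625 ≡ 807 (mod 1363)
5^16 ≡ 807^2 = 651249 ≡ 1098 (mod 1363)
5^32 ≡ 1098^2 = 1205604 ≡ 712 (mod 1363)
5^64 ≡ 712^2 = 506944 ≡ 1271 (mod 1363)
5^128 ≡ 1271^2 = 1615441 ≡ 286 (mod 1363)
5^256 ≡ 286^2 = 81796 ≡ 16 (mod 1363)
5^512 ≡ 16^2 = 256 ≡ 256 (mod 1363)
5^1024 ≡ 256^2 = 65536 ≡ 112 (mod 1363)
1362 = 1024 + 256 + 64 + 16 + 2 in binary powers of 2.
So 5^1362 ≡ 112 · 16 · 1271 · 1098 · 25 ≡ 306 (mod 1363).
Since 306 ≠ 1, base 5 is a Fermat witness: 1363 is composite.

306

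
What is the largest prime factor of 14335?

14335 = 5 · 2867
2867 = 47 · 61
61 is prime.
So 14335 = 5 · 47 · 61; the largest prime factor is 61.

61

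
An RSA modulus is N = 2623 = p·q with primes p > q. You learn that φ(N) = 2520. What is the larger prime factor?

φ(n) = (p−1)(q−1) = n − (p+q) + 1, so p + q = 2623 − 2520 + 1 = 104.
p and q are the roots of t² − 104t + 2623 = 0.
Discriminant: 104² − 4·2623 = 10816 − 10492 = 324; √324 = 18.
q = (104 − 18)/2 = 43, p = (104 + 18)/2 = 61.
Check: 43 · 61 = 2623.

61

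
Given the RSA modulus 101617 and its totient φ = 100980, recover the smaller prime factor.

φ(n) = (p−1)(q−1) = n − (p+q) + 1, so p + q = 101617 − 100980 + 1 = 638.
p and q are the roots of t² − 638t + 101617 = 0.
Discriminant: 638² − 4·101617 = 407044 − 406468 = 576; √576 = 24.
q = (638 − 24)/2 = 307, p = (638 + 24)/2 = 331.
Check: 307 · 331 = 101617.

307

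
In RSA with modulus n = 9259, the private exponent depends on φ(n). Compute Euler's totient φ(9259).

Factor: 9259 = 47 · 197.
φ(9259) = (47−1) · (197−1) = 46 · 196 = 9016.

9016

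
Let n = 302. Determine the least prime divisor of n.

302 is even: 2 divides it.

2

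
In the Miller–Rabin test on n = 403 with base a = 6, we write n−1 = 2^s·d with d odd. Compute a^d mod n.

278

403 − 1 = 402 = 2^1 · 201, so d = 201.
6^1 ≡ 6 (mod 403)
6^2 ≡ 6^2 = 36 ≡ 36 (mod 403)
6^4 ≡ 36^2 = 1296 ≡ 87 (mod 403)
6^8 ≡ 87^2 = 7569 ≡ 315 (mod 403)
6^16 ≡ 315^2 = 99225 ≡ 87 (mod 403)
6^32 ≡ 87^2 = 7569 ≡ 315 (mod 403)
6^64 ≡ 315^2 = 99225 ≡ 87 (mod 403)
6^128 ≡ 87^2 = 7569 ≡ 315 (mod 403)
201 = 128 + 64 + 8 + 1 in binary powers of 2.
So 6^201 ≡ 315 · 87 · 315 · 6 ≡ 278 (mod 403).
Squaring chain: 278; never reaches −1, so base 6 is a Miller–Rabin witness that 403 is composite.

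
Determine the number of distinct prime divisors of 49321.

3

49321 = 31 · 1591
1591 = 37 · 43
49321 = 31 · 37 · 43, which has 3 distinct prime factors.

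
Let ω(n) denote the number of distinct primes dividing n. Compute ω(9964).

3

9964 = 2^2 · 2491
2491 = 47 · 53
9964 = 2^2 · 47 · 53, which has 3 distinct prime factors.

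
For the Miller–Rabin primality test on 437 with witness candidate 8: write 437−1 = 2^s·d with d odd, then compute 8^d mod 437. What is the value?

141

437 − 1 = 436 = 2^2 · 109, so d = 109.
8^1 ≡ 8 (mod 437)
8^2 ≡ 8^2 = 64 ≡ 64 (mod 437)
8^4 ≡ 64^2 = 4096 ≡ 163 (mod 437)
8^8 ≡ 163^2 = 26569 ≡ 349 (mod 437)
8^16 ≡ 349^2 = 121801 ≡ 315 (mod 437)
8^32 ≡ 315^2 = 99225 ≡ 26 (mod 437)
8^64 ≡ 26^2 = 676 ≡ 239 (mod 437)
109 = 64 + 32 + 8 + 4 + 1 in binary powers of 2.
So 8^109 ≡ 239 · 26 · 349 · 163 · 8 ≡ 141 (mod 437).
Squaring chain: 141 → 216; never reaches −1, so base 8 is a Miller–Rabin witness that 437 is composite.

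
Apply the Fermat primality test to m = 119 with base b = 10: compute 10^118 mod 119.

60

10^1 ≡ 10 (mod 119)
10^2 ≡ 10^2 = 100 ≡ 100 (mod 119)
10^4 ≡ 100^2 = 10000 ≡ 4 (mod 119)
10^8 ≡ 4^2 = 16 ≡ 16 (mod 119)
10^16 ≡ 16^2 = 256 ≡ 18 (mod 119)
10^32 ≡ 18^2 = 324 ≡ 86 (mod 119)
10^64 ≡ 86^2 = 7396 ≡ 18 (mod 119)
118 = 64 + 32 + 16 + 4 + 2 in binary powers of 2.
So 10^118 ≡ 18 · 86 · 18 · 4 · 100 ≡ 60 (mod 119).
Since 60 ≠ 1, base 10 is a Fermat witness: 119 is composite.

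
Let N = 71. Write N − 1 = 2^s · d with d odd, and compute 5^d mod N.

1

71 − 1 = 70 = 2^1 · 35, so d = 35.
5^1 ≡ 5 (mod 71)
5^2 ≡ 5^2 = 25 ≡ 25 (mod 71)
5^4 ≡ 25^2 = 625 ≡ 57 (mod 71)
5^8 ≡ 57^2 = 3249 ≡ 54 (mod 71)
5^16 ≡ 54^2 = 2916 ≡ 5 (mod 71)
5^32 ≡ 5^2 = 25 ≡ 25 (mod 71)
35 = 32 + 2 + 1 in binary powers of 2.
So 5^35 ≡ 25 · 25 · 5 ≡ 1 (mod 71).
Since 5^d ≡ 1 (mod 71), base 5 does not prove 71 composite.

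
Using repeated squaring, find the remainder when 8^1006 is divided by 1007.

8^1 ≡ 8 (mod 1007)
8^2 ≡ 8^2 = 64 ≡ 64 (mod 1007)
8^4 ≡ 64^2 = 4096 ≡ 68 (mod 1007)
8^8 ≡ 68^2 = 4624 ≡ 596 (mod 1007)
8^16 ≡ 596^2 = 355216 ≡ 752 (mod 1007)
8^32 ≡ 752^2 = 565504 ≡ 577 (mod 1007)
8^64 ≡ 577^2 = 332929 ≡ 619 (mod 1007)
8^128 ≡ 619^2 = 383161 ≡ 501 (mod 1007)
8^256 ≡ 501^2 = 251001 ≡ 258 (mod 1007)
8^512 ≡ 258^2 = 66564 ≡ 102 (mod 1007)
1006 = 512 + 256 + 128 + 64 + 32 + 8 + 4 + 2 in binary powers of 2.
So 8^1006 ≡ 102 · 258 · 501 · 619 · 577 · 596 · 68 · 64 ≡ 163 (mod 1007).
Since 163 ≠ 1, base 8 is a Fermat witness: 1007 is composite.

163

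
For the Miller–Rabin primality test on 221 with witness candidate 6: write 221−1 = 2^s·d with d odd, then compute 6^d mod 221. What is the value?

221 − 1 = 220 = 2^2 · 55, so d = 55.
6^1 ≡ 6 (mod 221)
6^2 ≡ 6^2 = 36 ≡ 36 (mod 221)
6^4 ≡ 36^2 = 1296 ≡ 191 (mod 221)
6^8 ≡ 191^2 = 36481 ≡ 16 (mod 221)
6^16 ≡ 16^2 = 256 ≡ 35 (mod 221)
6^32 ≡ 35^2 = 1225 ≡ 120 (mod 221)
55 = 32 + 16 + 4 + 2 + 1 in binary powers of 2.
So 6^55 ≡ 120 · 35 · 191 · 36 · 6 ≡ 150 (mod 221).
Squaring chain: 150 → 179; never reaches −1, so base 6 is a Miller–Rabin witness that 221 is composite.

150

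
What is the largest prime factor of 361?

361 = 19 · 19
19 = 19 · 1
So 361 = 19^2; the largest prime factor is 19.

19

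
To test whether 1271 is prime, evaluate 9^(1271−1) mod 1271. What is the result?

532

9^1 ≡ 9 (mod 1271)
9^2 ≡ 9^2 = 81 ≡ 81 (mod 1271)
9^4 ≡ 81^2 = 6561 ≡ 206 (mod 1271)
9^8 ≡ 206^2 = 42436 ≡ 493 (mod 1271)
9^16 ≡ 493^2 = 243049 ≡ 288 (mod 1271)
9^32 ≡ 288^2 = 82944 ≡ 329 (mod 1271)
9^64 ≡ 329^2 = 108241 ≡ 206 (mod 1271)
9^128 ≡ 206^2 = 42436 ≡ 493 (mod 1271)
9^256 ≡ 493^2 = 243049 ≡ 288 (mod 1271)
9^512 ≡ 288^2 = 82944 ≡ 329 (mod 1271)
9^1024 ≡ 329^2 = 108241 ≡ 206 (mod 1271)
1270 = 1024 + 128 + 64 + 32 + 16 + 4 + 2 in binary powers of 2.
So 9^1270 ≡ 206 · 493 · 206 · 329 · 288 · 206 · 81 ≡ 532 (mod 1271).
Since 532 ≠ 1, base 9 is a Fermat witness: 1271 is composite.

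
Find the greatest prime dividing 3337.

3337 = 47 · 71
71 is prime.
So 3337 = 47 · 71; the largest prime factor is 71.

71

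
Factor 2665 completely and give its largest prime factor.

2665 = 5 · 533
533 = 13 · 41
41 is prime.
So 2665 = 5 · 13 · 41; the largest prime factor is 41.

41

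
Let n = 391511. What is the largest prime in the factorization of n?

89

391511 = 53 · 7387
7387 = 83 · 89
89 is prime.
So 391511 = 53 · 83 · 89; the largest prime factor is 89.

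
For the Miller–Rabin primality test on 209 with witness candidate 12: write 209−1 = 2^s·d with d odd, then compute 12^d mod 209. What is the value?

12

209 − 1 = 208 = 2^4 · 13, so d = 13.
12^1 ≡ 12 (mod 209)
12^2 ≡ 12^2 = 144 ≡ 144 (mod 209)
12^4 ≡ 144^2 = 20736 ≡ 45 (mod 209)
12^8 ≡ 45^2 = 2025 ≡ 144 (mod 209)
13 = 8 + 4 + 1 in binary powers of 2.
So 12^13 ≡ 144 · 45 · 12 ≡ 12 (mod 209).
Squaring chain: 12 → 144 → 45 → 144; never reaches −1, so base 12 is a Miller–Rabin witness that 209 is composite.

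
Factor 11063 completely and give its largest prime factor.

37

11063 = 13 · 851
851 = 23 · 37
37 is prime.
So 11063 = 13 · 23 · 37; the largest prime factor is 37.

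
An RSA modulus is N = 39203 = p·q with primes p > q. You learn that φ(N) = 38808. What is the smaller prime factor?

φ(n) = (p−1)(q−1) = n − (p+q) + 1, so p + q = 39203 − 38808 + 1 = 396.
p and q are the roots of t² − 396t + 39203 = 0.
Discriminant: 396² − 4·39203 = 156816 − 156812 = 4; √4 = 2.
q = (396 − 2)/2 = 197, p = (396 + 2)/2 = 199.
Check: 197 · 199 = 39203.

197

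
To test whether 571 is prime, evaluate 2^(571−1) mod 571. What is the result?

1

2^1 ≡ 2 (mod 571)
2^2 ≡ 2^2 = 4 ≡ 4 (mod 571)
2^4 ≡ 4^2 = 16 ≡ 16 (mod 571)
2^8 ≡ 16^2 = 256 ≡ 256 (mod 571)
2^16 ≡ 256^2 = 65536 ≡ 442 (mod 571)
2^32 ≡ 442^2 = 195364 ≡ 82 (mod 571)
2^64 ≡ 82^2 = 6724 ≡ 443 (mod 571)
2^128 ≡ 443^2 = 196249 ≡ 396 (mod 571)
2^256 ≡ 396^2 = 156816 ≡ 362 (mod 571)
2^512 ≡ 362^2 = 131044 ≡ 285 (mod 571)
570 = 512 + 32 + 16 + 8 + 2 in binary powers of 2.
So 2^570 ≡ 285 · 82 · 442 · 256 · 4 ≡ 1 (mod 571).
Since the result is 1, base 2 gives no evidence that 571 is composite.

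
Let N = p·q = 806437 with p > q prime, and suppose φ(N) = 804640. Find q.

φ(n) = (p−1)(q−1) = n − (p+q) + 1, so p + q = 806437 − 804640 + 1 = 1798.
p and q are the roots of t² − 1798t + 806437 = 0.
Discriminant: 1798² − 4·806437 = 3232804 − 3225748 = 7056; √7056 = 84.
q = (1798 − 84)/2 = 857, p = (1798 + 84)/2 = 941.
Check: 857 · 941 = 806437.

857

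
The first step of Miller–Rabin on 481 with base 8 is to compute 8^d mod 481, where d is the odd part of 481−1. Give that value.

31

481 − 1 = 480 = 2^5 · 15, so d = 15.
8^1 ≡ 8 (mod 481)
8^2 ≡ 8^2 = 64 ≡ 64 (mod 481)
8^4 ≡ 64^2 = 4096 ≡ 248 (mod 481)
8^8 ≡ 248^2 = 61504 ≡ 417 (mod 481)
15 = 8 + 4 + 2 + 1 in binary powers of 2.
So 8^15 ≡ 417 · 248 · 64 · 8 ≡ 31 (mod 481).
Squaring chain: 31 → 480 → 1 → 1 → 1; reaches −1, so base 8 does not prove 481 composite.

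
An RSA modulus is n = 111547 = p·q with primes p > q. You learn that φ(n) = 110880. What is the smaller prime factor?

φ(n) = (p−1)(q−1) = n − (p+q) + 1, so p + q = 111547 − 110880 + 1 = 668.
p and q are the roots of t² − 668t + 111547 = 0.
Discriminant: 668² − 4·111547 = 446224 − 446188 = 36; √36 = 6.
q = (668 − 6)/2 = 331, p = (668 + 6)/2 = 337.
Check: 331 · 337 = 111547.

331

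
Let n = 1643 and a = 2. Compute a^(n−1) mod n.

2^1 ≡ 2 (mod 1643)
2^2 ≡ 2^2 = 4 ≡ 4 (mod 1643)
2^4 ≡ 4^2 = 16 ≡ 16 (mod 1643)
2^8 ≡ 16^2 = 256 ≡ 256 (mod 1643)
2^16 ≡ 256^2 = 65536 ≡ 1459 (mod 1643)
2^32 ≡ 1459^2 = 2128681 ≡ 996 (mod 1643)
2^64 ≡ 996^2 = 992016 ≡ 1287 (mod 1643)
2^128 ≡ 1287^2 = 1656369 ≡ 225 (mod 1643)
2^256 ≡ 225^2 = 50625 ≡ 1335 (mod 1643)
2^512 ≡ 1335^2 = 1782225 ≡ 1213 (mod 1643)
2^1024 ≡ 1213^2 = 1471369 ≡ 884 (mod 1643)
1642 = 1024 + 512 + 64 + 32 + 8 + 2 in binary powers of 2.
So 2^1642 ≡ 884 · 1213 · 1287 · 996 · 256 · 4 ≡ 779 (mod 1643).
Since 779 ≠ 1, base 2 is a Fermat witness: 1643 is composite.

779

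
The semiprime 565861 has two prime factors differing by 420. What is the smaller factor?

571

Since p = q + 420, we have 565861 = q(q + 420), so q² + 420q − 565861 = 0.
Discriminant: 420² + 4·565861 = 176400 + 2263444 = 2439844; √2439844 = 1562.
q = (−420 + 1562)/2 = 571, and p = q + 420 = 991.
Check: 571 · 991 = 565861.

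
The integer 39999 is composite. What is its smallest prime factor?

39999 is odd.
Digit sum 39, divisible by 3.

3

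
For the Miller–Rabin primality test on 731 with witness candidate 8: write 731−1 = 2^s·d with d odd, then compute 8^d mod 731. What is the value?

731 − 1 = 730 = 2^1 · 365, so d = 365.
8^1 ≡ 8 (mod 731)
8^2 ≡ 8^2 = 64 ≡ 64 (mod 731)
8^4 ≡ 64^2 = 4096 ≡ 441 (mod 731)
8^8 ≡ 441^2 = 194481 ≡ 35 (mod 731)
8^16 ≡ 35^2 = 1225 ≡ 494 (mod 731)
8^32 ≡ 494^2 = 244036 ≡ 613 (mod 731)
8^64 ≡ 613^2 = 375769 ≡ 35 (mod 731)
8^128 ≡ 35^2 = 1225 ≡ 494 (mod 731)
8^256 ≡ 494^2 = 244036 ≡ 613 (mod 731)
365 = 256 + 64 + 32 + 8 + 4 + 1 in binary powers of 2.
So 8^365 ≡ 613 · 35 · 613 · 35 · 441 · 8 ≡ 94 (mod 731).
Squaring chain: 94; never reaches −1, so base 8 is a Miller–Rabin witness that 731 is composite.

94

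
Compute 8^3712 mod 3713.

3494

8^1 ≡ 8 (mod 3713)
8^2 ≡ 8^2 = 64 ≡ 64 (mod 3713)
8^4 ≡ 64^2 = 4096 ≡ 383 (mod 3713)
8^8 ≡ 383^2 = 146689 ≡ 1882 (mod 3713)
8^16 ≡ 1882^2 = 3541924 ≡ 3435 (mod 3713)
8^32 ≡ 3435^2 = 11799225 ≡ 3024 (mod 3713)
8^64 ≡ 3024^2 = 9144576 ≡ 3170 (mod 3713)
8^128 ≡ 3170^2 = 10048900 ≡ 1522 (mod 3713)
8^256 ≡ 1522^2 = 2316484 ≡ 3285 (mod 3713)
8^512 ≡ 3285^2 = 10791225 ≡ 1247 (mod 3713)
8^1024 ≡ 1247^2 = 1555009 ≡ 2975 (mod 3713)
8^2048 ≡ 2975^2 = 8850625 ≡ 2546 (mod 3713)
3712 = 2048 + 1024 + 512 + 128 in binary powers of 2.
So 8^3712 ≡ 2546 · 2975 · 1247 · 1522 ≡ 3494 (mod 3713).
Since 3494 ≠ 1, base 8 is a Fermat witness: 3713 is composite.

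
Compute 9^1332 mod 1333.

250

9^1 ≡ 9 (mod 1333)
9^2 ≡ 9^2 = 81 ≡ 81 (mod 1333)
9^4 ≡ 81^2 = 6561 ≡ 1229 (mod 1333)
9^8 ≡ 1229^2 = 1510441 ≡ 152 (mod 1333)
9^16 ≡ 152^2 = 23104 ≡ 443 (mod 1333)
9^32 ≡ 443^2 = 196249 ≡ 298 (mod 1333)
9^64 ≡ 298^2 = 88804 ≡ 826 (mod 1333)
9^128 ≡ 826^2 = 682276 ≡ 1113 (mod 1333)
9^256 ≡ 1113^2 = 1238769 ≡ 412 (mod 1333)
9^512 ≡ 412^2 = 169744 ≡ 453 (mod 1333)
9^1024 ≡ 453^2 = 205209 ≡ 1260 (mod 1333)
1332 = 1024 + 256 + 32 + 16 + 4 in binary powers of 2.
So 9^1332 ≡ 1260 · 412 · 298 · 443 · 1229 ≡ 250 (mod 1333).
Since 250 ≠ 1, base 9 is a Fermat witness: 1333 is composite.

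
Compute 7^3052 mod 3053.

767

7^1 ≡ 7 (mod 3053)
7^2 ≡ 7^2 = 49 ≡ 49 (mod 3053)
7^4 ≡ 49^2 = 2401 ≡ 2401 (mod 3053)
7^8 ≡ 2401^2 = 5764801 ≡ 737 (mod 3053)
7^16 ≡ 737^2 = 543169 ≡ 2788 (mod 3053)
7^32 ≡ 2788^2 = 7772944 ≡ 6 (mod 3053)
7^64 ≡ 6^2 = 36 ≡ 36 (mod 3053)
7^128 ≡ 36^2 = 1296 ≡ 1296 (mod 3053)
7^256 ≡ 1296^2 = 1679616 ≡ 466 (mod 3053)
7^512 ≡ 466^2 = 217156 ≡ 393 (mod 3053)
7^1024 ≡ 393^2 = 154449 ≡ 1799 (mod 3053)
7^2048 ≡ 1799^2 = 3236401 ≡ 221 (mod 3053)
3052 = 2048 + 512 + 256 + 128 + 64 + 32 + 8 + 4 in binary powers of 2.
So 7^3052 ≡ 221 · 393 · 466 · 1296 · 36 · 6 · 737 · 2401 ≡ 767 (mod 3053).
Since 767 ≠ 1, base 7 is a Fermat witness: 3053 is composite.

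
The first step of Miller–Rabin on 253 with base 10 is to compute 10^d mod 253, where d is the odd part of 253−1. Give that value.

253 − 1 = 252 = 2^2 · 63, so d = 63.
10^1 ≡ 10 (mod 253)
10^2 ≡ 10^2 = 100 ≡ 100 (mod 253)
10^4 ≡ 100^2 = 10000 ≡ 133 (mod 253)
10^8 ≡ 133^2 = 17689 ≡ 232 (mod 253)
10^16 ≡ 232^2 = 53824 ≡ 188 (mod 253)
10^32 ≡ 188^2 = 35344 ≡ 177 (mod 253)
63 = 32 + 16 + 8 + 4 + 2 + 1 in binary powers of 2.
So 10^63 ≡ 177 · 188 · 232 · 133 · 100 · 10 ≡ 21 (mod 253).
Squaring chain: 21 → 188; never reaches −1, so base 10 is a Miller–Rabin witness that 253 is composite.

21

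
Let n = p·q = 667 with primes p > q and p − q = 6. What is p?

Since p = q + 6, we have 667 = q(q + 6), so q² + 6q − 667 = 0.
Discriminant: 6² + 4·667 = 36 + 2668 = 2704; √2704 = 52.
q = (−6 + 52)/2 = 23, and p = q + 6 = 29.
Check: 23 · 29 = 667.

29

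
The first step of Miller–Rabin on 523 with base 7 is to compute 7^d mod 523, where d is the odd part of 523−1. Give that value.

523 − 1 = 522 = 2^1 · 261, so d = 261.
7^1 ≡ 7 (mod 523)
7^2 ≡ 7^2 = 49 ≡ 49 (mod 523)
7^4 ≡ 49^2 = 2401 ≡ 309 (mod 523)
7^8 ≡ 309^2 = 95481 ≡ 295 (mod 523)
7^16 ≡ 295^2 = 87025 ≡ 207 (mod 523)
7^32 ≡ 207^2 = 42849 ≡ 486 (mod 523)
7^64 ≡ 486^2 = 236196 ≡ 323 (mod 523)
7^128 ≡ 323^2 = 104329 ≡ 252 (mod 523)
7^256 ≡ 252^2 = 63504 ≡ 221 (mod 523)
261 = 256 + 4 + 1 in binary powers of 2.
So 7^261 ≡ 221 · 309 · 7 ≡ 1 (mod 523).
Since 7^d ≡ 1 (mod 523), base 7 does not prove 523 composite.

1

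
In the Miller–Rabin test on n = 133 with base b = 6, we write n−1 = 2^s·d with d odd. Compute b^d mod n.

125

133 − 1 = 132 = 2^2 · 33, so d = 33.
6^1 ≡ 6 (mod 133)
6^2 ≡ 6^2 = 36 ≡ 36 (mod 133)
6^4 ≡ 36^2 = 1296 ≡ 99 (mod 133)
6^8 ≡ 99^2 = 9801 ≡ 92 (mod 133)
6^16 ≡ 92^2 = 8464 ≡ 85 (mod 133)
6^32 ≡ 85^2 = 7225 ≡ 43 (mod 133)
33 = 32 + 1 in binary powers of 2.
So 6^33 ≡ 43 · 6 ≡ 125 (mod 133).
Squaring chain: 125 → 64; never reaches −1, so base 6 is a Miller–Rabin witness that 133 is composite.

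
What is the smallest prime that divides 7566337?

7566337 is odd.
Digit sum 37, not divisible by 3.
Ends in 7: not divisible by 5.
7: 7566337 = 7·1080905 + 2
11: 7566337 = 11·687848 + 9
13: 7566337 = 13·582025 + 12
17: 7566337 = 17·445078 + 11
19: 7566337 = 19·398228 + 5
23: 7566337 = 23·328971 + 4
29: 7566337 = 29·260908 + 5
31: 7566337 = 31·244075 + 12
37: 7566337 = 37·204495 + 22
41: 7566337 = 41·184544 + 33
43: 7566337 = 43·175961 + 14
47: 7566337 = 47·160985 + 42
53: 7566337 = 53·142761 + 4
59: 7566337 = 59·128243

59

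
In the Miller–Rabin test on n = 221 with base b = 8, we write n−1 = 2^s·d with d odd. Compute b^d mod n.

221 − 1 = 220 = 2^2 · 55, so d = 55.
8^1 ≡ 8 (mod 221)
8^2 ≡ 8^2 = 64 ≡ 64 (mod 221)
8^4 ≡ 64^2 = 4096 ≡ 118 (mod 221)
8^8 ≡ 118^2 = 13924 ≡ 1 (mod 221)
8^16 ≡ 1^2 = 1 ≡ 1 (mod 221)
8^32 ≡ 1^2 = 1 ≡ 1 (mod 221)
55 = 32 + 16 + 4 + 2 + 1 in binary powers of 2.
So 8^55 ≡ 1 · 1 · 118 · 64 · 8 ≡ 83 (mod 221).
Squaring chain: 83 → 38; never reaches −1, so base 8 is a Miller–Rabin witness that 221 is composite.

83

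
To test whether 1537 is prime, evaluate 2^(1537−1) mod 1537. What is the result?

2^1 ≡ 2 (mod 1537)
2^2 ≡ 2^2 = 4 ≡ 4 (mod 1537)
2^4 ≡ 4^2 = 16 ≡ 16 (mod 1537)
2^8 ≡ 16^2 = 256 ≡ 256 (mod 1537)
2^16 ≡ 256^2 = 65536 ≡ 982 (mod 1537)
2^32 ≡ 982^2 = 964324 ≡ 625 (mod 1537)
2^64 ≡ 625^2 = 390625 ≡ 227 (mod 1537)
2^128 ≡ 227^2 = 51529 ≡ 808 (mod 1537)
2^256 ≡ 808^2 = 652864 ≡ 1176 (mod 1537)
2^512 ≡ 1176^2 = 1382976 ≡ 1213 (mod 1537)
2^1024 ≡ 1213^2 = 1471369 ≡ 460 (mod 1537)
1536 = 1024 + 512 in binary powers of 2.
So 2^1536 ≡ 460 · 1213 ≡ 49 (mod 1537).
Since 49 ≠ 1, base 2 is a Fermat witness: 1537 is composite.

49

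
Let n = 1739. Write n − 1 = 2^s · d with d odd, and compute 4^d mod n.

1283

1739 − 1 = 1738 = 2^1 · 869, so d = 869.
4^1 ≡ 4 (mod 1739)
4^2 ≡ 4^2 = 16 ≡ 16 (mod 1739)
4^4 ≡ 16^2 = 256 ≡ 256 (mod 1739)
4^8 ≡ 256^2 = 65536 ≡ 1193 (mod 1739)
4^16 ≡ 1193^2 = 1423249 ≡ 747 (mod 1739)
4^32 ≡ 747^2 = 558009 ≡ 1529 (mod 1739)
4^64 ≡ 1529^2 = 2337841 ≡ 625 (mod 1739)
4^128 ≡ 625^2 = 390625 ≡ 1089 (mod 1739)
4^256 ≡ 1089^2 = 1185921 ≡ 1662 (mod 1739)
4^512 ≡ 1662^2 = 2762244 ≡ 712 (mod 1739)
869 = 512 + 256 + 64 + 32 + 4 + 1 in binary powers of 2.
So 4^869 ≡ 712 · 1662 · 625 · 1529 · 256 · 4 ≡ 1283 (mod 1739).
Squaring chain: 1283; never reaches −1, so base 4 is a Miller–Rabin witness that 1739 is composite.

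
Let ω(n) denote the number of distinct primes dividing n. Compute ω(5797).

3

5797 = 11 · 527
527 = 17 · 31
5797 = 11 · 17 · 31, which has 3 distinct prime factors.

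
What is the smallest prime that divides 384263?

384263 is odd.
Digit sum 26, not divisible by 3.
Ends in 3: not divisible by 5.
7: 384263 = 7·54894 + 5
11: 384263 = 11·34933

11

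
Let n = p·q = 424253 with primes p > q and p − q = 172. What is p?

743

Since p = q + 172, we have 424253 = q(q + 172), so q² + 172q − 424253 = 0.
Discriminant: 172² + 4·424253 = 29584 + 1697012 = 1726596; √1726596 = 1314.
q = (−172 + 1314)/2 = 571, and p = q + 172 = 743.
Check: 571 · 743 = 424253.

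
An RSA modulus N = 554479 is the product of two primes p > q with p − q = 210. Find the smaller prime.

Since p = q + 210, we have 554479 = q(q + 210), so q² + 210q − 554479 = 0.
Discriminant: 210² + 4·554479 = 44100 + 2217916 = 2262016; √2262016 = 1504.
q = (−210 + 1504)/2 = 647, and p = q + 210 = 857.
Check: 647 · 857 = 554479.

647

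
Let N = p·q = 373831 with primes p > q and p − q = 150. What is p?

691

Since p = q + 150, we have 373831 = q(q + 150), so q² + 150q − 373831 = 0.
Discriminant: 150² + 4·373831 = 22500 + 1495324 = 1517824; √1517824 = 1232.
q = (−150 + 1232)/2 = 541, and p = q + 150 = 691.
Check: 541 · 691 = 373831.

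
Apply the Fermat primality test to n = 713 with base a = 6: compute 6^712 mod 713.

6^1 ≡ 6 (mod 713)
6^2 ≡ 6^2 = 36 ≡ 36 (mod 713)
6^4 ≡ 36^2 = 1296 ≡ 583 (mod 713)
6^8 ≡ 583^2 = 339889 ≡ 501 (mod 713)
6^16 ≡ 501^2 = 251001 ≡ 25 (mod 713)
6^32 ≡ 25^2 = 625 ≡ 625 (mod 713)
6^64 ≡ 625^2 = 390625 ≡ 614 (mod 713)
6^128 ≡ 614^2 = 376996 ≡ 532 (mod 713)
6^256 ≡ 532^2 = 283024 ≡ 676 (mod 713)
6^512 ≡ 676^2 = 456976 ≡ 656 (mod 713)
712 = 512 + 128 + 64 + 8 in binary powers of 2.
So 6^712 ≡ 656 · 532 · 614 · 501 ≡ 87 (mod 713).
Since 87 ≠ 1, base 6 is a Fermat witness: 713 is composite.

87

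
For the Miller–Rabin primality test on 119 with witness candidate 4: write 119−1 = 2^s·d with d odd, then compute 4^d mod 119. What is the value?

30

119 − 1 = 118 = 2^1 · 59, so d = 59.
4^1 ≡ 4 (mod 119)
4^2 ≡ 4^2 = 16 ≡ 16 (mod 119)
4^4 ≡ 16^2 = 256 ≡ 18 (mod 119)
4^8 ≡ 18^2 = 324 ≡ 86 (mod 119)
4^16 ≡ 86^2 = 7396 ≡ 18 (mod 119)
4^32 ≡ 18^2 = 324 ≡ 86 (mod 119)
59 = 32 + 16 + 8 + 2 + 1 in binary powers of 2.
So 4^59 ≡ 86 · 18 · 86 · 16 · 4 ≡ 30 (mod 119).
Squaring chain: 30; never reaches −1, so base 4 is a Miller–Rabin witness that 119 is composite.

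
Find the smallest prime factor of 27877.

61

27877 is odd.
Digit sum 31, not divisible by 3.
Ends in 7: not divisible by 5.
7: 27877 = 7·3982 + 3
11: 27877 = 11·2534 + 3
13: 27877 = 13·2144 + 5
17: 27877 = 17·1639 + 14
19: 27877 = 19·1467 + 4
23: 27877 = 23·1212 + 1
29: 27877 = 29·961 + 8
31: 27877 = 31·899 + 8
37: 27877 = 37·753 + 16
41: 27877 = 41·679 + 38
43: 27877 = 43·648 + 13
47: 27877 = 47·593 + 6
53: 27877 = 53·525 + 52
59: 27877 = 59·472 + 29
61: 27877 = 61·457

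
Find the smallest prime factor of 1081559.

31

1081559 is odd.
Digit sum 29, not divisible by 3.
Ends in 9: not divisible by 5.
7: 1081559 = 7·154508 + 3
11: 1081559 = 11·98323 + 6
13: 1081559 = 13·83196 + 11
17: 1081559 = 17·63621 + 2
19: 1081559 = 19·56924 + 3
23: 1081559 = 23·47024 + 7
29: 1081559 = 29·37295 + 4
31: 1081559 = 31·34889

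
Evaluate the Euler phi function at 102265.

80640

Factor: 102265 = 5 · 113 · 181.
φ(102265) = (5−1) · (113−1) · (181−1) = 4 · 112 · 180 = 80640.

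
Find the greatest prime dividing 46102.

46102 = 2 · 23051
23051 = 7 · 3293
3293 = 37 · 89
89 is prime.
So 46102 = 2 · 7 · 37 · 89; the largest prime factor is 89.

89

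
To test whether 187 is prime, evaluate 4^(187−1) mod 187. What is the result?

4^1 ≡ 4 (mod 187)
4^2 ≡ 4^2 = 16 ≡ 16 (mod 187)
4^4 ≡ 16^2 = 256 ≡ 69 (mod 187)
4^8 ≡ 69^2 = 4761 ≡ 86 (mod 187)
4^16 ≡ 86^2 = 7396 ≡ 103 (mod 187)
4^32 ≡ 103^2 = 10609 ≡ 137 (mod 187)
4^64 ≡ 137^2 = 18769 ≡ 69 (mod 187)
4^128 ≡ 69^2 = 4761 ≡ 86 (mod 187)
186 = 128 + 32 + 16 + 8 + 2 in binary powers of 2.
So 4^186 ≡ 86 · 137 · 103 · 86 · 16 ≡ 169 (mod 187).
Since 169 ≠ 1, base 4 is a Fermat witness: 187 is composite.

169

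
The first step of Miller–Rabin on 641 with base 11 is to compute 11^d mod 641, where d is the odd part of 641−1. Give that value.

160

641 − 1 = 640 = 2^7 · 5, so d = 5.
11^1 ≡ 11 (mod 641)
11^2 ≡ 11^2 = 121 ≡ 121 (mod 641)
11^4 ≡ 121^2 = 14641 ≡ 539 (mod 641)
5 = 4 + 1 in binary powers of 2.
So 11^5 ≡ 539 · 11 ≡ 160 (mod 641).
Squaring chain: 160 → 601 → 318 → 487 → 640 → 1 → 1; reaches −1, so base 11 does not prove 641 composite.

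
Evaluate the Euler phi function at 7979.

Factor: 7979 = 79 · 101.
φ(7979) = (79−1) · (101−1) = 78 · 100 = 7800.

7800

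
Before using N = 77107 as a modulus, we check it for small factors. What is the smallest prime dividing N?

83

77107 is odd.
Digit sum 22, not divisible by 3.
Ends in 7: not divisible by 5.
7: 77107 = 7·11015 + 2
11: 77107 = 11·7009 + 8
13: 77107 = 13·5931 + 4
17: 77107 = 17·4535 + 12
19: 77107 = 19·4058 + 5
23: 77107 = 23·3352 + 11
29: 77107 = 29·2658 + 25
31: 77107 = 31·2487 + 10
37: 77107 = 37·2083 + 36
41: 77107 = 41·1880 + 27
43: 77107 = 43·1793 + 8
47: 77107 = 47·1640 + 27
53: 77107 = 53·1454 + 45
59: 77107 = 59·1306 + 53
61: 77107 = 61·1264 + 3
67: 77107 = 67·1150 + 57
71: 77107 = 71·1086 + 1
73: 77107 = 73·1056 + 19
79: 77107 = 79·976 + 3
83: 77107 = 83·929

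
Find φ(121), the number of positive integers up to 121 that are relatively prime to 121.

110

Factor: 121 = 11^2.
φ(121) = 11^1·(11−1) = 110.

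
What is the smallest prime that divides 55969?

97

55969 is odd.
Digit sum 34, not divisible by 3.
Ends in 9: not divisible by 5.
7: 55969 = 7·7995 + 4
11: 55969 = 11·5088 + 1
13: 55969 = 13·4305 + 4
17: 55969 = 17·3292 + 5
19: 55969 = 19·2945 + 14
23: 55969 = 23·2433 + 10
29: 55969 = 29·1929 + 28
31: 55969 = 31·1805 + 14
37: 55969 = 37·1512 + 25
41: 55969 = 41·1365 + 4
43: 55969 = 43·1301 + 26
47: 55969 = 47·1190 + 39
53: 55969 = 53·1056 + 1
59: 55969 = 59·948 + 37
61: 55969 = 61·917 + 32
67: 55969 = 67·835 + 24
71: 55969 = 71·788 + 21
73: 55969 = 73·766 + 51
79: 55969 = 79·708 + 37
83: 55969 = 83·674 + 27
89: 55969 = 89·628 + 77
97: 55969 = 97·577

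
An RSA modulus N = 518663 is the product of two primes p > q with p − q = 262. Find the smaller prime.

601

Since p = q + 262, we have 518663 = q(q + 262), so q² + 262q − 518663 = 0.
Discriminant: 262² + 4·518663 = 68644 + 2074652 = 2143296; √2143296 = 1464.
q = (−262 + 1464)/2 = 601, and p = q + 262 = 863.
Check: 601 · 863 = 518663.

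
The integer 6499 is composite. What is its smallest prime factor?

6499 is odd.
Digit sum 28, not divisible by 3.
Ends in 9: not divisible by 5.
7: 6499 = 7·928 + 3
11: 6499 = 11·590 + 9
13: 6499 = 13·499 + 12
17: 6499 = 17·382 + 5
19: 6499 = 19·342 + 1
23: 6499 = 23·282 + 13
29: 6499 = 29·224 + 3
31: 6499 = 31·209 + 20
37: 6499 = 37·175 + 24
41: 6499 = 41·158 + 21
43: 6499 = 43·151 + 6
47: 6499 = 47·138 + 13
53: 6499 = 53·122 + 33
59: 6499 = 59·110 + 9
61: 6499 = 61·106 + 33
67: 6499 = 67·97

67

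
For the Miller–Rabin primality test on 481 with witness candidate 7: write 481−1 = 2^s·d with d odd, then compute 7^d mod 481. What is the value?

481 − 1 = 480 = 2^5 · 15, so d = 15.
7^1 ≡ 7 (mod 481)
7^2 ≡ 7^2 = 49 ≡ 49 (mod 481)
7^4 ≡ 49^2 = 2401 ≡ 477 (mod 481)
7^8 ≡ 477^2 = 227529 ≡ 16 (mod 481)
15 = 8 + 4 + 2 + 1 in binary powers of 2.
So 7^15 ≡ 16 · 477 · 49 · 7 ≡ 174 (mod 481).
Squaring chain: 174 → 454 → 248 → 417 → 248; never reaches −1, so base 7 is a Miller–Rabin witness that 481 is composite.

174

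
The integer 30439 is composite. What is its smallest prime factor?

61

30439 is odd.
Digit sum 19, not divisible by 3.
Ends in 9: not divisible by 5.
7: 30439 = 7·4348 + 3
11: 30439 = 11·2767 + 2
13: 30439 = 13·2341 + 6
17: 30439 = 17·1790 + 9
19: 30439 = 19·1602 + 1
23: 30439 = 23·1323 + 10
29: 30439 = 29·1049 + 18
31: 30439 = 31·981 + 28
37: 30439 = 37·822 + 25
41: 30439 = 41·742 + 17
43: 30439 = 43·707 + 38
47: 30439 = 47·647 + 30
53: 30439 = 53·574 + 17
59: 30439 = 59·515 + 54
61: 30439 = 61·499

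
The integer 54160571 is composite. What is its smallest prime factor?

54160571 is odd.
Digit sum 29, not divisible by 3.
Ends in 1: not divisible by 5.
7: 54160571 = 7·7737224 + 3
11: 54160571 = 11·4923688 + 3
13: 54160571 = 13·4166197 + 10
17: 54160571 = 17·3185915 + 16
19: 54160571 = 19·2850556 + 7
23: 54160571 = 23·2354807 + 10
29: 54160571 = 29·1867605 + 26
31: 54160571 = 31·1747115 + 6
37: 54160571 = 37·1463799 + 8
41: 54160571 = 41·1320989 + 22
43: 54160571 = 43·1259548 + 7
47: 54160571 = 47·1152352 + 27
53: 54160571 = 53·1021897 + 30
59: 54160571 = 59·917975 + 46
61: 54160571 = 61·887878 + 13
67: 54160571 = 67·808366 + 49
71: 54160571 = 71·762824 + 67
73: 54160571 = 73·741925 + 46
79: 54160571 = 79·685576 + 67
83: 54160571 = 83·652537

83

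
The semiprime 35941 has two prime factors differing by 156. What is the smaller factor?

127

Since p = q + 156, we have 35941 = q(q + 156), so q² + 156q − 35941 = 0.
Discriminant: 156² + 4·35941 = 24336 + 143764 = 168100; √168100 = 410.
q = (−156 + 410)/2 = 127, and p = q + 156 = 283.
Check: 127 · 283 = 35941.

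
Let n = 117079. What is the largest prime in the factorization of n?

117079 = 17 · 6887
6887 = 71 · 97
97 is prime.
So 117079 = 17 · 71 · 97; the largest prime factor is 97.

97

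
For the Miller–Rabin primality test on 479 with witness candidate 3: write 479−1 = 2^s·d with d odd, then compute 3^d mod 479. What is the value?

1

479 − 1 = 478 = 2^1 · 239, so d = 239.
3^1 ≡ 3 (mod 479)
3^2 ≡ 3^2 = 9 ≡ 9 (mod 479)
3^4 ≡ 9^2 = 81 ≡ 81 (mod 479)
3^8 ≡ 81^2 = 6561 ≡ 334 (mod 479)
3^16 ≡ 334^2 = 111556 ≡ 428 (mod 479)
3^32 ≡ 428^2 = 183184 ≡ 206 (mod 479)
3^64 ≡ 206^2 = 42436 ≡ 284 (mod 479)
3^128 ≡ 284^2 = 80656 ≡ 184 (mod 479)
239 = 128 + 64 + 32 + 8 + 4 + 2 + 1 in binary powers of 2.
So 3^239 ≡ 184 · 284 · 206 · 334 · 81 · 9 · 3 ≡ 1 (mod 479).
Since 3^d ≡ 1 (mod 479), base 3 does not prove 479 composite.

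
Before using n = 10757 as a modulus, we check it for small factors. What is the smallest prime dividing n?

31

10757 is odd.
Digit sum 20, not divisible by 3.
Ends in 7: not divisible by 5.
7: 10757 = 7·1536 + 5
11: 10757 = 11·977 + 10
13: 10757 = 13·827 + 6
17: 10757 = 17·632 + 13
19: 10757 = 19·566 + 3
23: 10757 = 23·467 + 16
29: 10757 = 29·370 + 27
31: 10757 = 31·347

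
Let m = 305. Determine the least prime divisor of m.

305 is odd.
Digit sum 8, not divisible by 3.
Ends in 5: divisible by 5.

5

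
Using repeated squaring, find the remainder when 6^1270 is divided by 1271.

6^1 ≡ 6 (mod 1271)
6^2 ≡ 6^2 = 36 ≡ 36 (mod 1271)
6^4 ≡ 36^2 = 1296 ≡ 25 (mod 1271)
6^8 ≡ 25^2 = 625 ≡ 625 (mod 1271)
6^16 ≡ 625^2 = 390625 ≡ 428 (mod 1271)
6^32 ≡ 428^2 = 183184 ≡ 160 (mod 1271)
6^64 ≡ 160^2 = 25600 ≡ 180 (mod 1271)
6^128 ≡ 180^2 = 32400 ≡ 625 (mod 1271)
6^256 ≡ 625^2 = 390625 ≡ 428 (mod 1271)
6^512 ≡ 428^2 = 183184 ≡ 160 (mod 1271)
6^1024 ≡ 160^2 = 25600 ≡ 180 (mod 1271)
1270 = 1024 + 128 + 64 + 32 + 16 + 4 + 2 in binary powers of 2.
So 6^1270 ≡ 180 · 625 · 180 · 160 · 428 · 25 · 36 ≡ 583 (mod 1271).
Since 583 ≠ 1, base 6 is a Fermat witness: 1271 is composite.

583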